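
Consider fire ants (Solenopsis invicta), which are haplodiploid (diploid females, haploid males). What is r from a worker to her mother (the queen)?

0.5

One meiotic link between diploid queen and diploid daughter: r = 1/2.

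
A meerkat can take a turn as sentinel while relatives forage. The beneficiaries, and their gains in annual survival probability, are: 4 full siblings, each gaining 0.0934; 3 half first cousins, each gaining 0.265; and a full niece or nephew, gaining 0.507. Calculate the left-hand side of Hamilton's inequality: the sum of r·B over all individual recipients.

0.3632375

r to a full sibling = 1/2 (full sibs share both parents — two paths of length 2: r = 2·(1/2)^2 = 1/2).
r to a half first cousin = 0.0625 (half first cousins share one grandparent — one path of length 4: r = (1/2)^4 = 1/16).
r to a full niece or nephew = 0.25 (full aunt/uncle↔niece/nephew: two paths of length 3 through the shared grandparent pair: r = 2·(1/2)^3 = 1/4).
Summing one r·B term per recipient: 4·0.5·0.0934 + 3·0.0625·0.265 + 1·0.25·0.507 = 0.3632375.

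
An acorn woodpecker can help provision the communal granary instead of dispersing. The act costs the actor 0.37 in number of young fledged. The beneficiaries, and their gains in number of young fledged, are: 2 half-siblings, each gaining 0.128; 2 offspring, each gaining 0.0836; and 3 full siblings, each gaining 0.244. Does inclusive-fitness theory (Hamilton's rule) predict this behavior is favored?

Yes

Hamilton's rule: the trait is favored when the sum of r·B over every recipient exceeds the actor's cost C.
r to a half-sibling = 1/4 (half-sibs share one parent — one path of length 2: r = (1/2)^2 = 1/4).
r to an offspring = 0.5 (one parent–offspring link: r = (1/2)^1 = 1/2).
r to a full sibling = 0.5 (full sibs share both parents — two paths of length 2: r = 2·(1/2)^2 = 1/2).
Summing one r·B term per recipient: 2·0.25·0.128 + 2·0.5·0.0836 + 3·0.5·0.244 = 0.5136.
0.5136 > 0.37: the indirect benefit exceeds the cost.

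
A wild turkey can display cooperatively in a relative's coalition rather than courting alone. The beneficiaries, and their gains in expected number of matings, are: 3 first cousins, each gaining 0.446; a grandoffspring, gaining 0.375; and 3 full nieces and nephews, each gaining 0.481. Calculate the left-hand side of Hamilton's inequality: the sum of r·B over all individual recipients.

0.62175

r to a first cousin = 0.125 (first cousins share one grandparent pair — two paths of length 4: r = 2·(1/2)^4 = 1/8).
r to a grandoffspring = 0.25 (two parent–offspring links: r = (1/2)^2 = 1/4).
r to a full niece or nephew = 0.25 (full aunt/uncle↔niece/nephew: two paths of length 3 through the shared grandparent pair: r = 2·(1/2)^3 = 1/4).
Summing one r·B term per recipient: 3·0.125·0.446 + 1·0.25·0.375 + 3·0.25·0.481 = 0.62175.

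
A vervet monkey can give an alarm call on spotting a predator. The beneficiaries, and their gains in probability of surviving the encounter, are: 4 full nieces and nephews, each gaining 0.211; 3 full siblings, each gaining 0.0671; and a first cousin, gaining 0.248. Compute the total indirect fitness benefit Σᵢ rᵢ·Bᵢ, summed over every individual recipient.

0.34265

r to a full niece or nephew = 0.25 (full aunt/uncle↔niece/nephew: two paths of length 3 through the shared grandparent pair: r = 2·(1/2)^3 = 1/4).
r to a full sibling = 1/2 (full sibs share both parents — two paths of length 2: r = 2·(1/2)^2 = 1/2).
r to a first cousin = 0.125 (first cousins share one grandparent pair — two paths of length 4: r = 2·(1/2)^4 = 1/8).
Summing one r·B term per recipient: 4·0.25·0.211 + 3·0.5·0.0671 + 1·0.125·0.248 = 0.34265.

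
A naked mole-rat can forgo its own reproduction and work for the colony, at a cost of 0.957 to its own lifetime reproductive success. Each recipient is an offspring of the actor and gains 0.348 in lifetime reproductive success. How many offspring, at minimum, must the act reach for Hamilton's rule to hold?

r to an offspring = 0.5 (one parent–offspring link: r = (1/2)^1 = 1/2).
Hamilton's rule: n·r·B > C  ⇒  n > C/(r·B) = 0.957/(0.5·0.348) = 5.5.
The smallest integer exceeding 5.5 is 6.

6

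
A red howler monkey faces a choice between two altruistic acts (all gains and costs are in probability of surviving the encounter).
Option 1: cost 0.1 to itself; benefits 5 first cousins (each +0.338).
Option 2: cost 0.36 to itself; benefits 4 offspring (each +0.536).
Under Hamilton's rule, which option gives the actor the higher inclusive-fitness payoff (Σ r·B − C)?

Option 2

Option 1: r to a first cousin = 0.125.
Option 1: Σ r·B − C = (5·0.125·0.338) − 0.1 = 0.11125.
Option 2: r to an offspring = 0.5.
Option 2: Σ r·B − C = (4·0.5·0.536) − 0.36 = 0.712.
Option 2 has the higher net inclusive-fitness payoff.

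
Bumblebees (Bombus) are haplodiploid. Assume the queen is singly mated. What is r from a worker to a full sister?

0.75

Haplodiploid full sisters inherit their father's entire haploid genome identically (contributing 1/2) and on average half of their mother's contribution (1/2 · 1/2 = 1/4); r = 1/2 + 1/4 = 3/4.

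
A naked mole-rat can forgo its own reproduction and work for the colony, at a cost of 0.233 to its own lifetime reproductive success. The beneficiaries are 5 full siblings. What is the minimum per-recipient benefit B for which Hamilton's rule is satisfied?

r to a full sibling = 0.5 (full sibs share both parents — two paths of length 2: r = 2·(1/2)^2 = 1/2).
Hamilton's rule with n recipients of equal r: n·r·B > C, so B > C/(n·r) = 0.233/(5·0.5) = 0.0932.

0.0932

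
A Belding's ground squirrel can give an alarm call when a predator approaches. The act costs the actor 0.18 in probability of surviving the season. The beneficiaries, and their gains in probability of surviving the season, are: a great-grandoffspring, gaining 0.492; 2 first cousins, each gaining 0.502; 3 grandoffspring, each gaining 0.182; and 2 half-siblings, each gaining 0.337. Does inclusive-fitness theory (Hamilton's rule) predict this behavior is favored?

Hamilton's rule: the trait is favored when the sum of r·B over every recipient exceeds the actor's cost C.
r to a great-grandoffspring = 1/8 (three parent–offspring links: r = (1/2)^3 = 1/8).
r to a first cousin = 1/8 (first cousins share one grandparent pair — two paths of length 4: r = 2·(1/2)^4 = 1/8).
r to a grandoffspring = 0.25 (two parent–offspring links: r = (1/2)^2 = 1/4).
r to a half-sibling = 0.25 (half-sibs share one parent — one path of length 2: r = (1/2)^2 = 1/4).
Summing one r·B term per recipient: 1·0.125·0.492 + 2·0.125·0.502 + 3·0.25·0.182 + 2·0.25·0.337 = 0.492.
0.492 > 0.18: the indirect benefit exceeds the cost.

Yes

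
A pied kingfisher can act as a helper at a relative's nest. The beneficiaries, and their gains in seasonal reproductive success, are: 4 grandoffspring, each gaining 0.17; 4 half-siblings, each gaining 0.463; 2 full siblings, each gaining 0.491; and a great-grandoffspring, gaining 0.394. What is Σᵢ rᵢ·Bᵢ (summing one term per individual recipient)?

r to a grandoffspring = 0.25 (two parent–offspring links: r = (1/2)^2 = 1/4).
r to a half-sibling = 0.25 (half-sibs share one parent — one path of length 2: r = (1/2)^2 = 1/4).
r to a full sibling = 1/2 (full sibs share both parents — two paths of length 2: r = 2·(1/2)^2 = 1/2).
r to a great-grandoffspring = 0.125 (three parent–offspring links: r = (1/2)^3 = 1/8).
Summing one r·B term per recipient: 4·0.25·0.17 + 4·0.25·0.463 + 2·0.5·0.491 + 1·0.125·0.394 = 1.17325.

1.17325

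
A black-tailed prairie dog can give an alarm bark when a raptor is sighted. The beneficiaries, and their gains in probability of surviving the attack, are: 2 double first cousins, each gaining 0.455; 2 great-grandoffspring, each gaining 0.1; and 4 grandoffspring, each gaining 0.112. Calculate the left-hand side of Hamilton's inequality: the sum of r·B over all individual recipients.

0.3645

r to a double first cousin = 1/4 (double first cousins share both grandparent pairs — four paths of length 4: r = 4·(1/2)^4 = 1/4).
r to a great-grandoffspring = 1/8 (three parent–offspring links: r = (1/2)^3 = 1/8).
r to a grandoffspring = 1/4 (two parent–offspring links: r = (1/2)^2 = 1/4).
Summing one r·B term per recipient: 2·0.25·0.455 + 2·0.125·0.1 + 4·0.25·0.112 = 0.3645.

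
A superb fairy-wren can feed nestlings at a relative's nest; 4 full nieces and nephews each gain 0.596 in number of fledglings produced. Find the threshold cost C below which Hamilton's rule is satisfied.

0.596

r to a full niece or nephew = 1/4 (full aunt/uncle↔niece/nephew: two paths of length 3 through the shared grandparent pair: r = 2·(1/2)^3 = 1/4).
Hamilton's rule: n·r·B > C, so the trait is favored while C < n·r·B = 4·0.25·0.596 = 0.596.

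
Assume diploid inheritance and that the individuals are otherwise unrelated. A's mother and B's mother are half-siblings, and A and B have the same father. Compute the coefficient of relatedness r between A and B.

Wright's path rule: contributions from independent ancestry routes add.
A and B are related in two ways: half first cousins through their mothers (r = 1/16) and half-sibs through their shared father (r = 1/4).
r = 1/16 + 1/4 = 0.3125.

0.3125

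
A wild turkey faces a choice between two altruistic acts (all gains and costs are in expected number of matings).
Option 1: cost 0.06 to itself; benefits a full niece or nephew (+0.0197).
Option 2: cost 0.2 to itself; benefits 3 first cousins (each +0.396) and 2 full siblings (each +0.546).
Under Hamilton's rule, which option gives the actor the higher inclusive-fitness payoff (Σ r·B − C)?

Option 2

Option 1: r to a full niece or nephew = 0.25.
Option 1: Σ r·B − C = (1·0.25·0.0197) − 0.06 = -0.055075.
Option 2: r to a first cousin = 0.125.
Option 2: r to a full sibling = 0.5.
Option 2: Σ r·B − C = (3·0.125·0.396 + 2·0.5·0.546) − 0.2 = 0.4945.
Option 2 has the higher net inclusive-fitness payoff.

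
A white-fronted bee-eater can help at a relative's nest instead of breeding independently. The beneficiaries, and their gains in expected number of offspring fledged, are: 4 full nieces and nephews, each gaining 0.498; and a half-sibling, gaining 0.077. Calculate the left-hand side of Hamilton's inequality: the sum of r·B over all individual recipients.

r to a full niece or nephew = 1/4 (full aunt/uncle↔niece/nephew: two paths of length 3 through the shared grandparent pair: r = 2·(1/2)^3 = 1/4).
r to a half-sibling = 1/4 (half-sibs share one parent — one path of length 2: r = (1/2)^2 = 1/4).
Summing one r·B term per recipient: 4·0.25·0.498 + 1·0.25·0.077 = 0.51725.

0.51725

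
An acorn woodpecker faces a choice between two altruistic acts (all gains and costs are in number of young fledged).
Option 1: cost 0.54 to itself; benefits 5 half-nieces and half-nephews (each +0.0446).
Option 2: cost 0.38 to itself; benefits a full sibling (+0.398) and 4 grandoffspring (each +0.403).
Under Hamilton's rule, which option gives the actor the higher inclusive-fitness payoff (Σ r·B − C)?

Option 2

Option 1: r to a half-niece or half-nephew = 0.125.
Option 1: Σ r·B − C = (5·0.125·0.0446) − 0.54 = -0.512125.
Option 2: r to a full sibling = 0.5.
Option 2: r to a grandoffspring = 0.25.
Option 2: Σ r·B − C = (1·0.5·0.398 + 4·0.25·0.403) − 0.38 = 0.222.
Option 2 has the higher net inclusive-fitness payoff.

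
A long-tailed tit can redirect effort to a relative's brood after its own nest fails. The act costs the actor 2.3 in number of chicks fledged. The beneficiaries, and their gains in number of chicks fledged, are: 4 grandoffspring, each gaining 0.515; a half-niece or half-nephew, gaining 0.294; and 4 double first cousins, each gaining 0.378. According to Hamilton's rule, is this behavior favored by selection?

Hamilton's rule: the trait is favored when the sum of r·B over every recipient exceeds the actor's cost C.
r to a grandoffspring = 0.25 (two parent–offspring links: r = (1/2)^2 = 1/4).
r to a half-niece or half-nephew = 1/8 (half-aunt/uncle↔niece/nephew: one path of length 3: r = (1/2)^3 = 1/8).
r to a double first cousin = 0.25 (double first cousins share both grandparent pairs — four paths of length 4: r = 4·(1/2)^4 = 1/4).
Summing one r·B term per recipient: 4·0.25·0.515 + 1·0.125·0.294 + 4·0.25·0.378 = 0.92975.
0.92975 < 2.3: the indirect benefit is less than the cost.

No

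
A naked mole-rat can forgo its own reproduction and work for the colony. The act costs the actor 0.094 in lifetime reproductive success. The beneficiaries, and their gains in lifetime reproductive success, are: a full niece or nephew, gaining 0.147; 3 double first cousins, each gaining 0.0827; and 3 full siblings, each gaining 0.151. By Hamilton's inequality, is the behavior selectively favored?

Hamilton's rule: the trait is favored when the sum of r·B over every recipient exceeds the actor's cost C.
r to a full niece or nephew = 0.25 (full aunt/uncle↔niece/nephew: two paths of length 3 through the shared grandparent pair: r = 2·(1/2)^3 = 1/4).
r to a double first cousin = 1/4 (double first cousins share both grandparent pairs — four paths of length 4: r = 4·(1/2)^4 = 1/4).
r to a full sibling = 1/2 (full sibs share both parents — two paths of length 2: r = 2·(1/2)^2 = 1/2).
Summing one r·B term per recipient: 1·0.25·0.147 + 3·0.25·0.0827 + 3·0.5·0.151 = 0.325275.
0.325275 > 0.094: the indirect benefit exceeds the cost.

Yes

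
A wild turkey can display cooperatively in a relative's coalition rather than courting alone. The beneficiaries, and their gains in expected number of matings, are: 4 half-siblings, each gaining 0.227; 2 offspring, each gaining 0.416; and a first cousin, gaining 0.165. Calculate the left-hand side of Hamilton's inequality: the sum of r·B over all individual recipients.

0.663625

r to a half-sibling = 0.25 (half-sibs share one parent — one path of length 2: r = (1/2)^2 = 1/4).
r to an offspring = 1/2 (one parent–offspring link: r = (1/2)^1 = 1/2).
r to a first cousin = 1/8 (first cousins share one grandparent pair — two paths of length 4: r = 2·(1/2)^4 = 1/8).
Summing one r·B term per recipient: 4·0.25·0.227 + 2·0.5·0.416 + 1·0.125·0.165 = 0.663625.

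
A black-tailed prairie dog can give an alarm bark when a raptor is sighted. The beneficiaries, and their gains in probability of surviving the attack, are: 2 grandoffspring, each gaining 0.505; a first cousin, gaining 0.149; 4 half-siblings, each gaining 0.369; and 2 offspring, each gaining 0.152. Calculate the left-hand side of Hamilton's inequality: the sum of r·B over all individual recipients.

0.792125

r to a grandoffspring = 0.25 (two parent–offspring links: r = (1/2)^2 = 1/4).
r to a first cousin = 1/8 (first cousins share one grandparent pair — two paths of length 4: r = 2·(1/2)^4 = 1/8).
r to a half-sibling = 1/4 (half-sibs share one parent — one path of length 2: r = (1/2)^2 = 1/4).
r to an offspring = 1/2 (one parent–offspring link: r = (1/2)^1 = 1/2).
Summing one r·B term per recipient: 2·0.25·0.505 + 1·0.125·0.149 + 4·0.25·0.369 + 2·0.5·0.152 = 0.792125.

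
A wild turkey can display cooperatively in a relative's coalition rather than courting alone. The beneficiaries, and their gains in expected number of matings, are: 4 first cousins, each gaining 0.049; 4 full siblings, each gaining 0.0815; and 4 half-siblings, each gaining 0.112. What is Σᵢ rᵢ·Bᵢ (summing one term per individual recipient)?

0.2995

r to a first cousin = 0.125 (first cousins share one grandparent pair — two paths of length 4: r = 2·(1/2)^4 = 1/8).
r to a full sibling = 0.5 (full sibs share both parents — two paths of length 2: r = 2·(1/2)^2 = 1/2).
r to a half-sibling = 0.25 (half-sibs share one parent — one path of length 2: r = (1/2)^2 = 1/4).
Summing one r·B term per recipient: 4·0.125·0.049 + 4·0.5·0.0815 + 4·0.25·0.112 = 0.2995.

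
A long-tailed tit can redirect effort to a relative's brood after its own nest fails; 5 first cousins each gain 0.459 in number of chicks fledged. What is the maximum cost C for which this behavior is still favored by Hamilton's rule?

0.286875

r to a first cousin = 0.125 (first cousins share one grandparent pair — two paths of length 4: r = 2·(1/2)^4 = 1/8).
Hamilton's rule: n·r·B > C, so the trait is favored while C < n·r·B = 5·0.125·0.459 = 0.286875.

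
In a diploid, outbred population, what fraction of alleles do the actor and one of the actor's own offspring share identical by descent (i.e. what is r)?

Each parent–offspring link contributes a factor of 1/2, and independent paths through distinct common ancestors add.
One parent–offspring link: r = (1/2)^1 = 1/2.

0.5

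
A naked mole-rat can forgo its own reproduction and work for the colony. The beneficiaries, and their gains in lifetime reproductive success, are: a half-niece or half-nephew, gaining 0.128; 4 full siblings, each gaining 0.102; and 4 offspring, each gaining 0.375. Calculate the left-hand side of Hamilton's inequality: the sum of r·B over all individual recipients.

0.97

r to a half-niece or half-nephew = 1/8 (half-aunt/uncle↔niece/nephew: one path of length 3: r = (1/2)^3 = 1/8).
r to a full sibling = 0.5 (full sibs share both parents — two paths of length 2: r = 2·(1/2)^2 = 1/2).
r to an offspring = 1/2 (one parent–offspring link: r = (1/2)^1 = 1/2).
Summing one r·B term per recipient: 1·0.125·0.128 + 4·0.5·0.102 + 4·0.5·0.375 = 0.97.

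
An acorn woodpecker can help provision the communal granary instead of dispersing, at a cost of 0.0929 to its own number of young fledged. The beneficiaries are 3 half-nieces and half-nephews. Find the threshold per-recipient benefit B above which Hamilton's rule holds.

r to a half-niece or half-nephew = 0.125 (half-aunt/uncle↔niece/nephew: one path of length 3: r = (1/2)^3 = 1/8).
Hamilton's rule with n recipients of equal r: n·r·B > C, so B > C/(n·r) = 0.0929/(3·0.125) = 0.2477.

0.2477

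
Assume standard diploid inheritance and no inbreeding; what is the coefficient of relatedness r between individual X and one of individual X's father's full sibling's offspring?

0.125

Each parent–offspring link contributes a factor of 1/2, and independent paths through distinct common ancestors add.
First cousins share one grandparent pair — two paths of length 4: r = 2·(1/2)^4 = 1/8.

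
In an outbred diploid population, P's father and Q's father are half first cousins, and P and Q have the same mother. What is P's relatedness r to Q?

Wright's path rule: contributions from independent ancestry routes add.
P and Q are related in two ways: half second cousins through their fathers (r = 1/64) and half-sibs through their shared mother (r = 1/4).
r = 1/64 + 1/4 = 0.265625.

0.265625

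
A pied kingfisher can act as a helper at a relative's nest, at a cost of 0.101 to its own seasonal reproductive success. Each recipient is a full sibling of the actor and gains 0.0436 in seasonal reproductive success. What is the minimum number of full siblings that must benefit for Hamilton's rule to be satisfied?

r to a full sibling = 0.5 (full sibs share both parents — two paths of length 2: r = 2·(1/2)^2 = 1/2).
Hamilton's rule: n·r·B > C  ⇒  n > C/(r·B) = 0.101/(0.5·0.0436) = 4.633.
The smallest integer exceeding 4.633 is 5.

5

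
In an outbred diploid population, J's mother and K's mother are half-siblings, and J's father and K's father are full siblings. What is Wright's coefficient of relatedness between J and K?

0.1875

With two independent routes of shared ancestry, r is the sum of the two contributions.
J and K are related in two ways: half first cousins through their mothers (r = 1/16) and first cousins through their fathers (r = 1/8).
r = 1/16 + 1/8 = 3/16 = 0.1875.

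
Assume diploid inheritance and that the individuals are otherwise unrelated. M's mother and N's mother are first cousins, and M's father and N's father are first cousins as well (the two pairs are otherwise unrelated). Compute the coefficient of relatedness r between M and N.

0.0625

Relatedness sums over independent paths through distinct common ancestors.
M and N are related in two ways: second cousins through their mothers (r = 1/32) and second cousins through their fathers (r = 1/32).
r = 1/32 + 1/32 = 0.0625.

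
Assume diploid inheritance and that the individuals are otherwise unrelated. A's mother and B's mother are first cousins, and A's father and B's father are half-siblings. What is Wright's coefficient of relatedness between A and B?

0.09375

Relatedness sums over independent paths through distinct common ancestors.
A and B are related in two ways: second cousins through their mothers (r = 1/32) and half first cousins through their fathers (r = 1/16).
r = 1/32 + 1/16 = 3/32 = 0.09375.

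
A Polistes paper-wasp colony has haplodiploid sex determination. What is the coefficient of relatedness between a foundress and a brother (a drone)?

Her haploid brother carries none of their father's genes and a random half of their mother's genome; that half matches the maternal half of her own genome with probability 1/2: r = 1/2 · 1/2 = 1/4.

0.25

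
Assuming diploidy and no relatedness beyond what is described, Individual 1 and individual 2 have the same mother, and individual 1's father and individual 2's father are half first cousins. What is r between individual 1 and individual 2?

Relatedness sums over independent paths through distinct common ancestors.
Individual 1 and individual 2 are related in two ways: half-sibs through their shared mother (r = 1/4) and half second cousins through their fathers (r = 1/64).
r = 1/4 + 1/64 = 0.265625.

0.265625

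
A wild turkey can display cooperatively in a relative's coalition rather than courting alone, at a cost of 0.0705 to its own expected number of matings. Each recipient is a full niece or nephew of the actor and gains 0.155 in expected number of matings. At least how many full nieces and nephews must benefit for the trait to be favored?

r to a full niece or nephew = 1/4 (full aunt/uncle↔niece/nephew: two paths of length 3 through the shared grandparent pair: r = 2·(1/2)^3 = 1/4).
Hamilton's rule: n·r·B > C  ⇒  n > C/(r·B) = 0.0705/(0.25·0.155) = 1.819.
The smallest integer exceeding 1.819 is 2.

2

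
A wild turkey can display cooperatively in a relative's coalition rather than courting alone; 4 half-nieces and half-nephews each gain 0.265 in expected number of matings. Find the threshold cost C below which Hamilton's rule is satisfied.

r to a half-niece or half-nephew = 0.125 (half-aunt/uncle↔niece/nephew: one path of length 3: r = (1/2)^3 = 1/8).
Hamilton's rule: n·r·B > C, so the trait is favored while C < n·r·B = 4·0.125·0.265 = 0.1325.

0.1325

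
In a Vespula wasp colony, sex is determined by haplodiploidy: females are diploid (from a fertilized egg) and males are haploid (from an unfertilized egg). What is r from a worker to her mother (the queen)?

0.5

One meiotic link between diploid queen and diploid daughter: r = 1/2.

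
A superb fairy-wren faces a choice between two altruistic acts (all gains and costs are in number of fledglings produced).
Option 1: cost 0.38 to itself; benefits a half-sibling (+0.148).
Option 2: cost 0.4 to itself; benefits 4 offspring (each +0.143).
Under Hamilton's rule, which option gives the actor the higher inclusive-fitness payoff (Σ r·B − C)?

Option 2

Option 1: r to a half-sibling = 0.25.
Option 1: Σ r·B − C = (1·0.25·0.148) − 0.38 = -0.343.
Option 2: r to an offspring = 0.5.
Option 2: Σ r·B − C = (4·0.5·0.143) − 0.4 = -0.114.
Option 2 has the higher net inclusive-fitness payoff.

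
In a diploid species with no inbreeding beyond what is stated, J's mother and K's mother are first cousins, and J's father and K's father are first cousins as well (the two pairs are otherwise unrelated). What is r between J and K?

Independent pedigree routes through distinct common ancestors add.
J and K are related in two ways: second cousins through their mothers (r = 1/32) and second cousins through their fathers (r = 1/32).
r = 1/32 + 1/32 = 1/16 = 0.0625.

0.0625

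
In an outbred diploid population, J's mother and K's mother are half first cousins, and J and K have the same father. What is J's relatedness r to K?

0.265625

With two independent routes of shared ancestry, r is the sum of the two contributions.
J and K are related in two ways: half second cousins through their mothers (r = 1/64) and half-sibs through their shared father (r = 1/4).
r = 1/64 + 1/4 = 17/64 = 0.265625.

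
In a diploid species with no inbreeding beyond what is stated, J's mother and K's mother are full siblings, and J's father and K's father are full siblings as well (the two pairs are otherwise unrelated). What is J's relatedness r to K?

0.25

Wright's path rule: contributions from independent ancestry routes add.
J and K are related in two ways: first cousins through their mothers (r = 1/8) and first cousins through their fathers (r = 1/8) — i.e. double first cousins.
r = 1/8 + 1/8 = 1/4 = 0.25.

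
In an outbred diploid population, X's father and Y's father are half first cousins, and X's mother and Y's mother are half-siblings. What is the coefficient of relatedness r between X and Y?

0.078125

With two independent routes of shared ancestry, r is the sum of the two contributions.
X and Y are related in two ways: half second cousins through their fathers (r = 1/64) and half first cousins through their mothers (r = 1/16).
r = 1/64 + 1/16 = 5/64 = 0.078125.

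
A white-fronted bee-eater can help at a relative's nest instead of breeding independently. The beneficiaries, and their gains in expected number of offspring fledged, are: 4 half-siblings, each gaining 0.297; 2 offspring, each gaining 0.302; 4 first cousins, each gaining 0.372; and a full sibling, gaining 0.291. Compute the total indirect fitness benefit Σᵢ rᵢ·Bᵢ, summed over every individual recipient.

0.9305

r to a half-sibling = 1/4 (half-sibs share one parent — one path of length 2: r = (1/2)^2 = 1/4).
r to an offspring = 1/2 (one parent–offspring link: r = (1/2)^1 = 1/2).
r to a first cousin = 1/8 (first cousins share one grandparent pair — two paths of length 4: r = 2·(1/2)^4 = 1/8).
r to a full sibling = 1/2 (full sibs share both parents — two paths of length 2: r = 2·(1/2)^2 = 1/2).
Summing one r·B term per recipient: 4·0.25·0.297 + 2·0.5·0.302 + 4·0.125·0.372 + 1·0.5·0.291 = 0.9305.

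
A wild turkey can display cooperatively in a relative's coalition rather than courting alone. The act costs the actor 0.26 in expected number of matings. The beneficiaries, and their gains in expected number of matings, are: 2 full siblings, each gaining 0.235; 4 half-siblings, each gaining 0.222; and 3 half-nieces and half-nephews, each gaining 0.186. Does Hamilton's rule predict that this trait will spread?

Yes

Hamilton's rule: the trait is favored when the sum of r·B over every recipient exceeds the actor's cost C.
r to a full sibling = 1/2 (full sibs share both parents — two paths of length 2: r = 2·(1/2)^2 = 1/2).
r to a half-sibling = 0.25 (half-sibs share one parent — one path of length 2: r = (1/2)^2 = 1/4).
r to a half-niece or half-nephew = 0.125 (half-aunt/uncle↔niece/nephew: one path of length 3: r = (1/2)^3 = 1/8).
Summing one r·B term per recipient: 2·0.5·0.235 + 4·0.25·0.222 + 3·0.125·0.186 = 0.52675.
0.52675 > 0.26: the indirect benefit exceeds the cost.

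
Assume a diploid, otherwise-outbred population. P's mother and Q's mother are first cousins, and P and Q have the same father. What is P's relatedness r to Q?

0.28125

Relatedness sums over independent paths through distinct common ancestors.
P and Q are related in two ways: second cousins through their mothers (r = 1/32) and half-sibs through their shared father (r = 1/4).
r = 1/32 + 1/4 = 0.28125.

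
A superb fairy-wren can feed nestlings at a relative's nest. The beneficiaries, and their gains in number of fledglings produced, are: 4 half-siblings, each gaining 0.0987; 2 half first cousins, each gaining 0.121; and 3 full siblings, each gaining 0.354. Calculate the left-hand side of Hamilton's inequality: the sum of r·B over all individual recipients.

0.644825

r to a half-sibling = 0.25 (half-sibs share one parent — one path of length 2: r = (1/2)^2 = 1/4).
r to a half first cousin = 1/16 (half first cousins share one grandparent — one path of length 4: r = (1/2)^4 = 1/16).
r to a full sibling = 0.5 (full sibs share both parents — two paths of length 2: r = 2·(1/2)^2 = 1/2).
Summing one r·B term per recipient: 4·0.25·0.0987 + 2·0.0625·0.121 + 3·0.5·0.354 = 0.644825.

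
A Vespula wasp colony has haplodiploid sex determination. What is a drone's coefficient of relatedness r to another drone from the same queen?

0.5

Haploid brothers each carry a random half of the queen's diploid genome, so on average they share half: r = 1/2.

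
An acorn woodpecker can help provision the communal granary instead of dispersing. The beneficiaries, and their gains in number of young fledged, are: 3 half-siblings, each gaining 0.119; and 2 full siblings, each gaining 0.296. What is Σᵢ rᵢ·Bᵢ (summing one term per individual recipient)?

r to a half-sibling = 1/4 (half-sibs share one parent — one path of length 2: r = (1/2)^2 = 1/4).
r to a full sibling = 0.5 (full sibs share both parents — two paths of length 2: r = 2·(1/2)^2 = 1/2).
Summing one r·B term per recipient: 3·0.25·0.119 + 2·0.5·0.296 = 0.38525.

0.38525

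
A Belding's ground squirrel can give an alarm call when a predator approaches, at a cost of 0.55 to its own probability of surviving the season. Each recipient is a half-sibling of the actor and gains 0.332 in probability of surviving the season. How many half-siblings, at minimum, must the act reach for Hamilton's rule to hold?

7

r to a half-sibling = 0.25 (half-sibs share one parent — one path of length 2: r = (1/2)^2 = 1/4).
Hamilton's rule: n·r·B > C  ⇒  n > C/(r·B) = 0.55/(0.25·0.332) = 6.627.
The smallest integer exceeding 6.627 is 7.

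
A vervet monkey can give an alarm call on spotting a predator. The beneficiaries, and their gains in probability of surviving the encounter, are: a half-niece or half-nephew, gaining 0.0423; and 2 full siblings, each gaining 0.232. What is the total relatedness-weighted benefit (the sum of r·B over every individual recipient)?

r to a half-niece or half-nephew = 1/8 (half-aunt/uncle↔niece/nephew: one path of length 3: r = (1/2)^3 = 1/8).
r to a full sibling = 1/2 (full sibs share both parents — two paths of length 2: r = 2·(1/2)^2 = 1/2).
Summing one r·B term per recipient: 1·0.125·0.0423 + 2·0.5·0.232 = 0.2372875.

0.2372875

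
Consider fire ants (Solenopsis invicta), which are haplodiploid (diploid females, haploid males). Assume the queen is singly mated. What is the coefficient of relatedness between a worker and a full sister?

Haplodiploid full sisters inherit their father's entire haploid genome identically (contributing 1/2) and on average half of their mother's contribution (1/2 · 1/2 = 1/4); r = 1/2 + 1/4 = 3/4.

0.75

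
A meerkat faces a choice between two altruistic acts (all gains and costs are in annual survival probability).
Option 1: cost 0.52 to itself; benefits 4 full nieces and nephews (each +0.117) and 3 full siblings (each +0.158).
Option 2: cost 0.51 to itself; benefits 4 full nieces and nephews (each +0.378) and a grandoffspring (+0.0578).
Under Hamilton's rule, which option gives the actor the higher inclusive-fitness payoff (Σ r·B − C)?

Option 1: r to a full niece or nephew = 0.25.
Option 1: r to a full sibling = 0.5.
Option 1: Σ r·B − C = (4·0.25·0.117 + 3·0.5·0.158) − 0.52 = -0.166.
Option 2: r to a full niece or nephew = 0.25.
Option 2: r to a grandoffspring = 0.25.
Option 2: Σ r·B − C = (4·0.25·0.378 + 1·0.25·0.0578) − 0.51 = -0.11755.
Option 2 has the higher net inclusive-fitness payoff.

Option 2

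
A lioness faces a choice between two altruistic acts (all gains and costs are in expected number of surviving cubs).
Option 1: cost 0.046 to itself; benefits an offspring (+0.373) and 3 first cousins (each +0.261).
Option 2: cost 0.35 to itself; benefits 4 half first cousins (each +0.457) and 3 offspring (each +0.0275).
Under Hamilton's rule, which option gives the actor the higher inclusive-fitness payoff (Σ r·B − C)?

Option 1

Option 1: r to an offspring = 0.5.
Option 1: r to a first cousin = 0.125.
Option 1: Σ r·B − C = (1·0.5·0.373 + 3·0.125·0.261) − 0.046 = 0.238375.
Option 2: r to a half first cousin = 0.0625.
Option 2: r to an offspring = 0.5.
Option 2: Σ r·B − C = (4·0.0625·0.457 + 3·0.5·0.0275) − 0.35 = -0.1945.
Option 1 has the higher net inclusive-fitness payoff.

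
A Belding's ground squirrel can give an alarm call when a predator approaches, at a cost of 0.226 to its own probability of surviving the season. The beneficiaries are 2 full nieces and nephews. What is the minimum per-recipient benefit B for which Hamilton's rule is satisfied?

0.452

r to a full niece or nephew = 1/4 (full aunt/uncle↔niece/nephew: two paths of length 3 through the shared grandparent pair: r = 2·(1/2)^3 = 1/4).
Hamilton's rule with n recipients of equal r: n·r·B > C, so B > C/(n·r) = 0.226/(2·0.25) = 0.452.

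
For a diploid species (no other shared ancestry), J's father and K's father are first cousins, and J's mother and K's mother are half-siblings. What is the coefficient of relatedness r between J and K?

With two independent routes of shared ancestry, r is the sum of the two contributions.
J and K are related in two ways: second cousins through their fathers (r = 1/32) and half first cousins through their mothers (r = 1/16).
r = 1/32 + 1/16 = 3/32 = 0.09375.

0.09375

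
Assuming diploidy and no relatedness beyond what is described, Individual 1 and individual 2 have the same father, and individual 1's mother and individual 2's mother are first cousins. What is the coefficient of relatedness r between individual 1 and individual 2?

0.28125

Relatedness sums over independent paths through distinct common ancestors.
Individual 1 and individual 2 are related in two ways: half-sibs through their shared father (r = 1/4) and second cousins through their mothers (r = 1/32).
r = 1/4 + 1/32 = 9/32 = 0.28125.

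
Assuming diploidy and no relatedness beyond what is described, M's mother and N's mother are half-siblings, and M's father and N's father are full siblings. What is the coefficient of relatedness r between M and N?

0.1875

With two independent routes of shared ancestry, r is the sum of the two contributions.
M and N are related in two ways: half first cousins through their mothers (r = 1/16) and first cousins through their fathers (r = 1/8).
r = 1/16 + 1/8 = 3/16 = 0.1875.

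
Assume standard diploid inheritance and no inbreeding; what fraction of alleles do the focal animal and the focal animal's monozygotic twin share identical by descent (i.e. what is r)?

Each parent–offspring link contributes a factor of 1/2, and independent paths through distinct common ancestors add.
Monozygotic twins share every allele identical by descent: r = 1.

1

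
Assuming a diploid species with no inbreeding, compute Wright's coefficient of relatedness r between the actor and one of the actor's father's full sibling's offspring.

Each parent–offspring link contributes a factor of 1/2, and independent paths through distinct common ancestors add.
First cousins share one grandparent pair — two paths of length 4: r = 2·(1/2)^4 = 1/8.

0.125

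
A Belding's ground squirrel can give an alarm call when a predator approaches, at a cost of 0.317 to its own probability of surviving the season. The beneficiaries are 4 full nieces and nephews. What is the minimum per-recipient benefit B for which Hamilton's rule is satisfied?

0.317

r to a full niece or nephew = 0.25 (full aunt/uncle↔niece/nephew: two paths of length 3 through the shared grandparent pair: r = 2·(1/2)^3 = 1/4).
Hamilton's rule with n recipients of equal r: n·r·B > C, so B > C/(n·r) = 0.317/(4·0.25) = 0.317.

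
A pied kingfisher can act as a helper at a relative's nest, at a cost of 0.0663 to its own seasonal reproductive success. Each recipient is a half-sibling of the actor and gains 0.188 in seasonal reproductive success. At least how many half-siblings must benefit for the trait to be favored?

r to a half-sibling = 0.25 (half-sibs share one parent — one path of length 2: r = (1/2)^2 = 1/4).
Hamilton's rule: n·r·B > C  ⇒  n > C/(r·B) = 0.0663/(0.25·0.188) = 1.411.
The smallest integer exceeding 1.411 is 2.

2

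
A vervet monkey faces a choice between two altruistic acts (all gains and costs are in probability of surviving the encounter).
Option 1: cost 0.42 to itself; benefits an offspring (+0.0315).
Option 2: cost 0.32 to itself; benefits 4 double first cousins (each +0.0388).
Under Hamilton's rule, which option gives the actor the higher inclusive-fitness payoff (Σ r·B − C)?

Option 1: r to an offspring = 0.5.
Option 1: Σ r·B − C = (1·0.5·0.0315) − 0.42 = -0.40425.
Option 2: r to a double first cousin = 0.25.
Option 2: Σ r·B − C = (4·0.25·0.0388) − 0.32 = -0.2812.
Option 2 has the higher net inclusive-fitness payoff.

Option 2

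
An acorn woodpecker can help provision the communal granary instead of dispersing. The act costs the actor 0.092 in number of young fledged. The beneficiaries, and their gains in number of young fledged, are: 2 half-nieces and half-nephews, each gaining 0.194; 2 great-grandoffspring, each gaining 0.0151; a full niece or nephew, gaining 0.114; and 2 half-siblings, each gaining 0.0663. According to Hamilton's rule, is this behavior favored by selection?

Yes

Hamilton's rule: the trait is favored when the sum of r·B over every recipient exceeds the actor's cost C.
r to a half-niece or half-nephew = 1/8 (half-aunt/uncle↔niece/nephew: one path of length 3: r = (1/2)^3 = 1/8).
r to a great-grandoffspring = 0.125 (three parent–offspring links: r = (1/2)^3 = 1/8).
r to a full niece or nephew = 1/4 (full aunt/uncle↔niece/nephew: two paths of length 3 through the shared grandparent pair: r = 2·(1/2)^3 = 1/4).
r to a half-sibling = 1/4 (half-sibs share one parent — one path of length 2: r = (1/2)^2 = 1/4).
Summing one r·B term per recipient: 2·0.125·0.194 + 2·0.125·0.0151 + 1·0.25·0.114 + 2·0.25·0.0663 = 0.113925.
0.113925 > 0.092: the indirect benefit exceeds the cost.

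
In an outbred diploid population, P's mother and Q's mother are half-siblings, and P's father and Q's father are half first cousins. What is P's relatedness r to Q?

0.078125

With two independent routes of shared ancestry, r is the sum of the two contributions.
P and Q are related in two ways: half first cousins through their mothers (r = 1/16) and half second cousins through their fathers (r = 1/64).
r = 1/16 + 1/64 = 5/64 = 0.078125.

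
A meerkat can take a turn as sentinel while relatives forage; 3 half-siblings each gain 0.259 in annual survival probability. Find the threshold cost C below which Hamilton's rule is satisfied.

r to a half-sibling = 0.25 (half-sibs share one parent — one path of length 2: r = (1/2)^2 = 1/4).
Hamilton's rule: n·r·B > C, so the trait is favored while C < n·r·B = 3·0.25·0.259 = 0.19425.

0.19425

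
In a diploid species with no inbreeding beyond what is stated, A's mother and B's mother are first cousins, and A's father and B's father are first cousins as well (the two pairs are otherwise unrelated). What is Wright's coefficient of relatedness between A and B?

0.0625

Independent pedigree routes through distinct common ancestors add.
A and B are related in two ways: second cousins through their mothers (r = 1/32) and second cousins through their fathers (r = 1/32).
r = 1/32 + 1/32 = 0.0625.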